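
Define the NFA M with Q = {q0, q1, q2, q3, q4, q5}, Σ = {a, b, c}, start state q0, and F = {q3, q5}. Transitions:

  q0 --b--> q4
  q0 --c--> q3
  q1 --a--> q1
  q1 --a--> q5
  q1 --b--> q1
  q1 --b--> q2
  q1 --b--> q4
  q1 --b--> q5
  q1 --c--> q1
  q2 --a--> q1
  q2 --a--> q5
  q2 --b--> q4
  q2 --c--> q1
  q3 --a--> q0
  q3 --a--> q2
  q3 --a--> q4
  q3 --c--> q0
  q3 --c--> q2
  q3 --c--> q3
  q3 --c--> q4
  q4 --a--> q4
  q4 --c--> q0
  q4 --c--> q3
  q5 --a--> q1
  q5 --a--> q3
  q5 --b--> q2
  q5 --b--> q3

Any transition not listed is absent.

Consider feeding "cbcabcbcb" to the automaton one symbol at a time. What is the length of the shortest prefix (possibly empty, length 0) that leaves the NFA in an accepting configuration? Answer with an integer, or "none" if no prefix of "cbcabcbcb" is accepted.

1

Start in {q0}.
Read 'c': q0→{q3}; now {q3}.
None of the earlier sets intersect F, but {q3} does.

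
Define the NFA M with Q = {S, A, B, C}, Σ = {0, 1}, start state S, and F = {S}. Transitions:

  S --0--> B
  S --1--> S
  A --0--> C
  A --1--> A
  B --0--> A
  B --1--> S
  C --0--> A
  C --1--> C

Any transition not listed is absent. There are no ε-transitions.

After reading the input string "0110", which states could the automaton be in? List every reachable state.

{B}

Start in {S}.
Read '0': {S} → {B}.
Read '1': {B} → {S}.
Read '1': {S} → {S}.
Read '0': {S} → {B}.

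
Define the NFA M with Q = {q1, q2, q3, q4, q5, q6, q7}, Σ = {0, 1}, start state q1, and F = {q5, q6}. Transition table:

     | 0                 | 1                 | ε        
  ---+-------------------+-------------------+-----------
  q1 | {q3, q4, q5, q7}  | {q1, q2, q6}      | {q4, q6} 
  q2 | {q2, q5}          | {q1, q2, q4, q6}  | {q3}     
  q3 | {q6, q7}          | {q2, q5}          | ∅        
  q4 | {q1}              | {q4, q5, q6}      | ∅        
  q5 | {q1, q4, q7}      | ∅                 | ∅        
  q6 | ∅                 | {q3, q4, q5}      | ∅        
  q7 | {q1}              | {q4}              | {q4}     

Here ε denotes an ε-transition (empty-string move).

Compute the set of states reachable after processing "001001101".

Start: ε-closure({q1}) = {q1, q4, q6}.
Read '0': {q1, q4, q6} → {q1, q3, q4, q5, q6, q7}.
Read '0': {q1, q3, q4, q5, q6, q7} → {q1, q3, q4, q5, q6, q7}.
Read '1': {q1, q3, q4, q5, q6, q7} → {q1, q2, q3, q4, q5, q6}.
Read '0': {q1, q2, q3, q4, q5, q6} → {q1, q2, q3, q4, q5, q6, q7}.
Read '0': {q1, q2, q3, q4, q5, q6, q7} → {q1, q2, q3, q4, q5, q6, q7}.
Read '1': {q1, q2, q3, q4, q5, q6, q7} → {q1, q2, q3, q4, q5, q6}.
Read '1': {q1, q2, q3, q4, q5, q6} → {q1, q2, q3, q4, q5, q6}.
Read '0': {q1, q2, q3, q4, q5, q6} → {q1, q2, q3, q4, q5, q6, q7}.
Read '1': {q1, q2, q3, q4, q5, q6, q7} → {q1, q2, q3, q4, q5, q6}.

{q1, q2, q3, q4, q5, q6}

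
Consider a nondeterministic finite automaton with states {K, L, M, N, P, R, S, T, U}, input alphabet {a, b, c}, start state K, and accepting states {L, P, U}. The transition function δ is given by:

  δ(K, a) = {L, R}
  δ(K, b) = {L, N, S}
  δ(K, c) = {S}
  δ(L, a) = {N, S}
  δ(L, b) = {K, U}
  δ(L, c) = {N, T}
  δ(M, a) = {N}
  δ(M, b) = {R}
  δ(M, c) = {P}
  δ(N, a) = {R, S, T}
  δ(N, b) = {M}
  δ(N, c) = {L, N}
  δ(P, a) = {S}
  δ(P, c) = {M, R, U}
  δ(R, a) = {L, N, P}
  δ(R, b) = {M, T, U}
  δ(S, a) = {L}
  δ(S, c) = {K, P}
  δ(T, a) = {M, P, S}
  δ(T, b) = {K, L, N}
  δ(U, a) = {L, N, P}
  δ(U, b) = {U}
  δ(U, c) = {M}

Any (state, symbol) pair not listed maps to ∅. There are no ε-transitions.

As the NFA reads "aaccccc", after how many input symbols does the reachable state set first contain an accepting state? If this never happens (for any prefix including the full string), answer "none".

1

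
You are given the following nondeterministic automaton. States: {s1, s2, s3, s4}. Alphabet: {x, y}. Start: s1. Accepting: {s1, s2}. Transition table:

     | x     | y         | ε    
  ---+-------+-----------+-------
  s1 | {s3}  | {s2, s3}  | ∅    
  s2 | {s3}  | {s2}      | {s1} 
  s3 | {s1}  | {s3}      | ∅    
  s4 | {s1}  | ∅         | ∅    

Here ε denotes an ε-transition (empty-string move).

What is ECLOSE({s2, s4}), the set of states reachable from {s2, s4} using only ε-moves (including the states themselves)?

{s1, s2, s4}

Begin with {s2, s4}.
ε-move s2 → s1; add s1.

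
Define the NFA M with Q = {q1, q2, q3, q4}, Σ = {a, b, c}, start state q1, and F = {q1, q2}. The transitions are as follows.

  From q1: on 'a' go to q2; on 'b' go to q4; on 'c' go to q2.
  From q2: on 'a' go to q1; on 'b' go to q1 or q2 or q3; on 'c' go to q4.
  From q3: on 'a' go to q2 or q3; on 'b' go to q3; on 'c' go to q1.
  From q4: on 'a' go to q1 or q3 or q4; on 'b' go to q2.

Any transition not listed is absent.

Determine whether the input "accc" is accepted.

No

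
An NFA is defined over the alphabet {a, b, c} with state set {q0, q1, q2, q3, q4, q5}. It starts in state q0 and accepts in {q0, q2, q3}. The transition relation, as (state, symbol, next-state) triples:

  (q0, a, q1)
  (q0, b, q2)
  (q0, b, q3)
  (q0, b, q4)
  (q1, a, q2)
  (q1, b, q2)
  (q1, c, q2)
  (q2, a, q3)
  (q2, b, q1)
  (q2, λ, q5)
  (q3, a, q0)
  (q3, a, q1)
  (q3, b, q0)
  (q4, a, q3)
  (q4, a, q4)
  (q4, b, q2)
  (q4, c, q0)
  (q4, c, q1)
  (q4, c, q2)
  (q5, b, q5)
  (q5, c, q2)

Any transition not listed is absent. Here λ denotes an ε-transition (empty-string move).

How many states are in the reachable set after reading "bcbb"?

Start in {q0}.
Read 'b': q0→{q2, q3, q4}; union {q2, q3, q4}; ε-closure = {q2, q3, q4, q5}.
Read 'c': q2→∅, q3→∅, q4→{q0, q1, q2}, q5→{q2}; union {q0, q1, q2}; ε-closure = {q0, q1, q2, q5}.
Read 'b': q0→{q2, q3, q4}, q1→{q2}, q2→{q1}, q5→{q5}; now {q1, q2, q3, q4, q5}.
Read 'b': q1→{q2}, q2→{q1}, q3→{q0}, q4→{q2}, q5→{q5}; now {q0, q1, q2, q5}.
That set has 4 states.

4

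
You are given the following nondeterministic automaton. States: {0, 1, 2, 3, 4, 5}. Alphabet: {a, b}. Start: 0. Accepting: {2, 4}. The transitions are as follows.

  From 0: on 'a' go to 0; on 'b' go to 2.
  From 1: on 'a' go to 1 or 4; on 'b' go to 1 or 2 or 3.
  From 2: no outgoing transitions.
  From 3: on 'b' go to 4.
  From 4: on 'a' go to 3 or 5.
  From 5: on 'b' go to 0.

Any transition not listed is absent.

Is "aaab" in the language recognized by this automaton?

Start in {0}.
Read 'a': 0→{0}; now {0}.
Read 'a': 0→{0}; now {0}.
Read 'a': 0→{0}; now {0}.
Read 'b': 0→{2}; now {2}.
The final set {2} contains the accepting state 2.

Yes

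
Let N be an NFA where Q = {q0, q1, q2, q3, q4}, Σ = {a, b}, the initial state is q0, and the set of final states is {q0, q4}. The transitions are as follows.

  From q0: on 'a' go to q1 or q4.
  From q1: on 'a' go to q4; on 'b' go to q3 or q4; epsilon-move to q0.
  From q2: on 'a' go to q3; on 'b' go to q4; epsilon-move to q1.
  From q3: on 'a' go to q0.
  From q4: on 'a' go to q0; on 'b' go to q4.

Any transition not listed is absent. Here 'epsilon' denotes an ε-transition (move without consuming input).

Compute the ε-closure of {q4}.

{q4}

Begin with {q4}.
No ε-moves leave this set, so the closure equals the set itself.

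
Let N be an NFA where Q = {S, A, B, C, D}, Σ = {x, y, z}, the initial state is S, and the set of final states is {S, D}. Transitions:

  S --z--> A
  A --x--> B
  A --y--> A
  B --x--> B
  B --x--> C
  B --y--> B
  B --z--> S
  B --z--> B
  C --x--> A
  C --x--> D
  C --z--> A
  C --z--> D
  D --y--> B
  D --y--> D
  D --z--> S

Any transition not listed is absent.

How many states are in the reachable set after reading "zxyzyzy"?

1

Start in {S}.
Read 'z': {S} → {A}.
Read 'x': {A} → {B}.
Read 'y': {B} → {B}.
Read 'z': {B} → {S, B}.
Read 'y': {S, B} → {B}.
Read 'z': {B} → {S, B}.
Read 'y': {S, B} → {B}.
That set has 1 state.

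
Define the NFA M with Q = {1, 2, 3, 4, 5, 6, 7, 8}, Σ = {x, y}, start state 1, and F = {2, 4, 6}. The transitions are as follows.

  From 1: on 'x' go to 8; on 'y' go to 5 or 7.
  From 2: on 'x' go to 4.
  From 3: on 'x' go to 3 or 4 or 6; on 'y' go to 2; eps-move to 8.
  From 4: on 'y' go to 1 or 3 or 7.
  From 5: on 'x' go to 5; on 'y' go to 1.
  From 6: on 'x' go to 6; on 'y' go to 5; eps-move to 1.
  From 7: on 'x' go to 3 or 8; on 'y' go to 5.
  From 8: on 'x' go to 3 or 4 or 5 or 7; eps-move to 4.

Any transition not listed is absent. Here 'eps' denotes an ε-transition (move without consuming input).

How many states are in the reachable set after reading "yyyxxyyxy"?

7

Start in {1}.
Read 'y': {1} → {5, 7}.
Read 'y': {5, 7} → {1, 5}.
Read 'y': {1, 5} → {1, 5, 7}.
Read 'x': {1, 5, 7} → {3, 4, 5, 8}.
Read 'x': {3, 4, 5, 8} → {1, 3, 4, 5, 6, 7, 8}.
Read 'y': {1, 3, 4, 5, 6, 7, 8} → {1, 2, 3, 4, 5, 7, 8}.
Read 'y': {1, 2, 3, 4, 5, 7, 8} → {1, 2, 3, 4, 5, 7, 8}.
Read 'x': {1, 2, 3, 4, 5, 7, 8} → {1, 3, 4, 5, 6, 7, 8}.
Read 'y': {1, 3, 4, 5, 6, 7, 8} → {1, 2, 3, 4, 5, 7, 8}.
That set has 7 states.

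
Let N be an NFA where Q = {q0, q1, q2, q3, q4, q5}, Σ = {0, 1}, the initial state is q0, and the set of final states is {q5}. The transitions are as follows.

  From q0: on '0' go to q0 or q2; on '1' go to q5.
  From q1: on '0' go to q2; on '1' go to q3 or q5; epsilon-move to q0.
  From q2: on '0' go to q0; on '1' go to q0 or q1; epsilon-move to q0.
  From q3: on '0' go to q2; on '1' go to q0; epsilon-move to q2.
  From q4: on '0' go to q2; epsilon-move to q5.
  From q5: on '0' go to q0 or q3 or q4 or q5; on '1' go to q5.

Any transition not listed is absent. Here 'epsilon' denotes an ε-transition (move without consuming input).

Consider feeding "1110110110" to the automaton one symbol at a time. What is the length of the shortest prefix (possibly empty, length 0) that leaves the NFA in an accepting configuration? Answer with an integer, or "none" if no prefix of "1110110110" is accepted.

1

Start in {q0}.
Read '1': {q0} → {q5}.
None of the earlier sets intersect F, but {q5} does.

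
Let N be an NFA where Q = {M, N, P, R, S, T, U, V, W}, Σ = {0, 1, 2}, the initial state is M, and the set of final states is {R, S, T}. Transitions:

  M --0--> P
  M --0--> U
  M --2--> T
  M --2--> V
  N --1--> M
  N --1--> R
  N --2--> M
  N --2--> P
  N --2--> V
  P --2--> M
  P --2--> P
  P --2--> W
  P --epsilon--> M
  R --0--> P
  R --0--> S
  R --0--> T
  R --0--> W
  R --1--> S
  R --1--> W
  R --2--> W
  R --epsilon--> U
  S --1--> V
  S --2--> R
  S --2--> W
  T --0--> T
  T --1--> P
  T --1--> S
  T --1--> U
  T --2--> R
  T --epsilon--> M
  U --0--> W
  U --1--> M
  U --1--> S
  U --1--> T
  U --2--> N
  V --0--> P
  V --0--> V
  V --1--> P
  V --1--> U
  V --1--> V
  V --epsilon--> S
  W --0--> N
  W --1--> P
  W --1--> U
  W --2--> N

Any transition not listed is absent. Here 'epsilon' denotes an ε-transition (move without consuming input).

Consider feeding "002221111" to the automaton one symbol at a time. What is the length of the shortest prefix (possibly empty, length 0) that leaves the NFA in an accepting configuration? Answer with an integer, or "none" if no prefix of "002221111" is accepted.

Start in {M}.
Read '0': {M} → {M, P, U}.
Read '0': {M, P, U} → {M, P, U, W}.
Read '2': {M, P, U, W} → {M, N, P, S, T, V, W}.
None of the earlier sets intersect F, but {M, N, P, S, T, V, W} does.

3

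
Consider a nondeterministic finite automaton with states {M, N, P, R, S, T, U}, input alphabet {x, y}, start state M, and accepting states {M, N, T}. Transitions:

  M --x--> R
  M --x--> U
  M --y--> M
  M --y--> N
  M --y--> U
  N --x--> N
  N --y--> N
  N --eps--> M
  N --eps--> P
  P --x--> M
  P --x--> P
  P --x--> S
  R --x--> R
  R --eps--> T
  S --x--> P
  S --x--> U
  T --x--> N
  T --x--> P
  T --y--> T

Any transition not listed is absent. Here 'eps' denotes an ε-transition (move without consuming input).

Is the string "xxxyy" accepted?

Yes

Start in {M}.
Read 'x': M→{R, U}; union {R, U}; ε-closure = {R, T, U}.
Read 'x': R→{R}, T→{N, P}, U→∅; union {N, P, R}; ε-closure = {M, N, P, R, T}.
Read 'x': M→{R, U}, N→{N}, P→{M, P, S}, R→{R}, T→{N, P}; union {M, N, P, R, S, U}; ε-closure = {M, N, P, R, S, T, U}.
Read 'y': M→{M, N, U}, N→{N}, P→∅, R→∅, S→∅, T→{T}, U→∅; union {M, N, T, U}; ε-closure = {M, N, P, T, U}.
Read 'y': M→{M, N, U}, N→{N}, P→∅, T→{T}, U→∅; union {M, N, T, U}; ε-closure = {M, N, P, T, U}.
The final set {M, N, P, T, U} contains the accepting states M, N, T.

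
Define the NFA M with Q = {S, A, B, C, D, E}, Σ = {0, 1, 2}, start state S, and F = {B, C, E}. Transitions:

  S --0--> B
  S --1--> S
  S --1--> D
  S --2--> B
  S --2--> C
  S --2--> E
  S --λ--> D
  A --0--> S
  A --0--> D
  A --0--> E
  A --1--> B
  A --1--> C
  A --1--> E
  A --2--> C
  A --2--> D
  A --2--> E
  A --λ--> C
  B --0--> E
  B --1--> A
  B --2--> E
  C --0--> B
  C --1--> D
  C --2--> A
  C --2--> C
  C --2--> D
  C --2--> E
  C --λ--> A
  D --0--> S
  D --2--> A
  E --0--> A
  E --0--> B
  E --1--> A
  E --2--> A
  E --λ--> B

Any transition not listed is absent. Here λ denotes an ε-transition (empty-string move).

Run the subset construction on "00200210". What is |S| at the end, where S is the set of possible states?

Start: ε-closure({S}) = {S, D}.
Read '0': {S, D} → {S, B, D}.
Read '0': {S, B, D} → {S, B, D, E}.
Read '2': {S, B, D, E} → {A, B, C, E}.
Read '0': {A, B, C, E} → {S, A, B, C, D, E}.
Read '0': {S, A, B, C, D, E} → {S, A, B, C, D, E}.
Read '2': {S, A, B, C, D, E} → {A, B, C, D, E}.
Read '1': {A, B, C, D, E} → {A, B, C, D, E}.
Read '0': {A, B, C, D, E} → {S, A, B, C, D, E}.
That set has 6 states.

6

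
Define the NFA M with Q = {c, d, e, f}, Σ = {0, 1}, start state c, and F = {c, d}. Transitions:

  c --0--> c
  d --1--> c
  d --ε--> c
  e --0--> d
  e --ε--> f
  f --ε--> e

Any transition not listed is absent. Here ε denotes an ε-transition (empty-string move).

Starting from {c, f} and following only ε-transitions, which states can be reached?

Begin with {c, f}.
ε-move f → e; add e.

{c, e, f}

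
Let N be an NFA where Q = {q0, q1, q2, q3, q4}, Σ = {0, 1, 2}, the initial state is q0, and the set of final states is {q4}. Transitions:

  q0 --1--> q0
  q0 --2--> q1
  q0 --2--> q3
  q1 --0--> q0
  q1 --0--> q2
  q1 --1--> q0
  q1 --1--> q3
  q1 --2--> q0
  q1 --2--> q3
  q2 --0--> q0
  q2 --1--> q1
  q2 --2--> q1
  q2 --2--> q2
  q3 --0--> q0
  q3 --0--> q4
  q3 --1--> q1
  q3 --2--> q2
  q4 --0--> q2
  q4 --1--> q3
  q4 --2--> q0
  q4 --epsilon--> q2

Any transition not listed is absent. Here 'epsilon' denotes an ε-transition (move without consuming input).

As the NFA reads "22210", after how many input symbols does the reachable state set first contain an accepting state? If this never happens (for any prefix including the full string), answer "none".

5

Start in {q0}.
Read '2': {q0} → {q1, q3}.
Read '2': {q1, q3} → {q0, q2, q3}.
Read '2': {q0, q2, q3} → {q1, q2, q3}.
Read '1': {q1, q2, q3} → {q0, q1, q3}.
Read '0': {q0, q1, q3} → {q0, q2, q4}.
None of the earlier sets intersect F, but {q0, q2, q4} does.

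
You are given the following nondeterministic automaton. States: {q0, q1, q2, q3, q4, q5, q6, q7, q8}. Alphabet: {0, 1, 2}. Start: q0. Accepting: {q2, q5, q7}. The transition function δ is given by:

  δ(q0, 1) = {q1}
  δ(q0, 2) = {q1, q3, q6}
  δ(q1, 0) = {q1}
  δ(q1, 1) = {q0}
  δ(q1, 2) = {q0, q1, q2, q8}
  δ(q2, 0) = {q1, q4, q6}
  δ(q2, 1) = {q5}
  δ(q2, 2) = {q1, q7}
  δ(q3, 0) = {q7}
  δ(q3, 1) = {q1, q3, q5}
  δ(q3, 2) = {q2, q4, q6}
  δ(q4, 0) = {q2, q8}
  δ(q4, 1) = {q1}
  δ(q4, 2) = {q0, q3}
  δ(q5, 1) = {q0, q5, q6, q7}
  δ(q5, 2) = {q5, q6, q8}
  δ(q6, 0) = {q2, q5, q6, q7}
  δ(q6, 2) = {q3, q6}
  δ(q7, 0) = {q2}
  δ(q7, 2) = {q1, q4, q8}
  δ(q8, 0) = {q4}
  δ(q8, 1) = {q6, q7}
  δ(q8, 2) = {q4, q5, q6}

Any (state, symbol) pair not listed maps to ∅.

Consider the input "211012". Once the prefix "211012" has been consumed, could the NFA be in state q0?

No

Start in {q0}.
Read '2': {q0} → {q1, q3, q6}.
Read '1': {q1, q3, q6} → {q0, q1, q3, q5}.
Read '1': {q0, q1, q3, q5} → {q0, q1, q3, q5, q6, q7}.
Read '0': {q0, q1, q3, q5, q6, q7} → {q1, q2, q5, q6, q7}.
Read '1': {q1, q2, q5, q6, q7} → {q0, q5, q6, q7}.
Read '2': {q0, q5, q6, q7} → {q1, q3, q4, q5, q6, q8}.
State q0 is not in {q1, q3, q4, q5, q6, q8}.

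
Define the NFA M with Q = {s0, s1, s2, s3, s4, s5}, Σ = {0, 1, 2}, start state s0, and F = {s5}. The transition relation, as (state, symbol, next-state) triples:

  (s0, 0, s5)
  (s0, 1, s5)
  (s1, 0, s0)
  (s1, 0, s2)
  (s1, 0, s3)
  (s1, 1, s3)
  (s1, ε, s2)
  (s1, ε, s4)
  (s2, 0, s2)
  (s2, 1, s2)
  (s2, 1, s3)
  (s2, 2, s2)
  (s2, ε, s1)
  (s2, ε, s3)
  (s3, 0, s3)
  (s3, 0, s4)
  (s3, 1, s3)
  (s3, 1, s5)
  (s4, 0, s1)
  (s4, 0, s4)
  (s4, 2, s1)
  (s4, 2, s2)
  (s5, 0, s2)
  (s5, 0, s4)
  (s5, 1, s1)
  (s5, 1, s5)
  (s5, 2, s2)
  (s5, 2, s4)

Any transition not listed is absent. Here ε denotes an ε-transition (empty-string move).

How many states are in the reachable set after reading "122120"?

5

Start in {s0}.
Read '1': s0→{s5}; now {s5}.
Read '2': s5→{s2, s4}; union {s2, s4}; ε-closure = {s1, s2, s3, s4}.
Read '2': s1→∅, s2→{s2}, s3→∅, s4→{s1, s2}; union {s1, s2}; ε-closure = {s1, s2, s3, s4}.
Read '1': s1→{s3}, s2→{s2, s3}, s3→{s3, s5}, s4→∅; union {s2, s3, s5}; ε-closure = {s1, s2, s3, s4, s5}.
Read '2': s1→∅, s2→{s2}, s3→∅, s4→{s1, s2}, s5→{s2, s4}; union {s1, s2, s4}; ε-closure = {s1, s2, s3, s4}.
Read '0': s1→{s0, s2, s3}, s2→{s2}, s3→{s3, s4}, s4→{s1, s4}; now {s0, s1, s2, s3, s4}.
That set has 5 states.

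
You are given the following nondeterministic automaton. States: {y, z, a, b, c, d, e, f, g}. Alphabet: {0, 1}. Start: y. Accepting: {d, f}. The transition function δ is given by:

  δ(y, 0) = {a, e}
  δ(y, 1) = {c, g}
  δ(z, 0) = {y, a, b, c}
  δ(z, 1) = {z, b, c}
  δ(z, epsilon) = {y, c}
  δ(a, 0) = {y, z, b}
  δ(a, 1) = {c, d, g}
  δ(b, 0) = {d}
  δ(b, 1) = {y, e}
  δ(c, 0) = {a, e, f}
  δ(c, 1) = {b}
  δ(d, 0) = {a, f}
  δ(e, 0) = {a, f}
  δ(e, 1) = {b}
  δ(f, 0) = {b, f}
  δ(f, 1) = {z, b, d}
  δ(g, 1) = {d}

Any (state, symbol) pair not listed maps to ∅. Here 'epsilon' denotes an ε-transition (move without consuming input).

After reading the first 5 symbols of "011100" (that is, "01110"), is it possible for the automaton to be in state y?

No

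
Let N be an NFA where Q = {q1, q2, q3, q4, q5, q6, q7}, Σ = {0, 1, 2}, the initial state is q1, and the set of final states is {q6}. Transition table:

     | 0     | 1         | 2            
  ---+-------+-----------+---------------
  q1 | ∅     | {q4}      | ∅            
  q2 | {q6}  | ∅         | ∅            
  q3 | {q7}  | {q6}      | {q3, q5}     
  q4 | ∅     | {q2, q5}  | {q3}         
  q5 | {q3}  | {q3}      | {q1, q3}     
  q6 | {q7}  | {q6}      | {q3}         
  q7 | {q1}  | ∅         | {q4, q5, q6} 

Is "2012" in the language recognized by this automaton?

No

Start in {q1}.
Read '2': {q1} → ∅.
The set is empty and remains empty for the remaining 3 symbols.
The final set ∅ contains no accepting state.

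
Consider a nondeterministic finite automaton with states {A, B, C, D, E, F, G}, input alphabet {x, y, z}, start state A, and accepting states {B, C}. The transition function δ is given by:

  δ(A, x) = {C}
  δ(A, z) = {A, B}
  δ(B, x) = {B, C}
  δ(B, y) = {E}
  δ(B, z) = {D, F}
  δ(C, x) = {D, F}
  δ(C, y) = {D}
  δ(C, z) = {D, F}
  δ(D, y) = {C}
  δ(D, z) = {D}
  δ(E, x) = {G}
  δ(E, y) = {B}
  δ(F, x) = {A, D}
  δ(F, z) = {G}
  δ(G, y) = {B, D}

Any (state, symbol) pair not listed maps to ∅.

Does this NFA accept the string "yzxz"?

No

Start in {A}.
Read 'y': A→∅; now ∅.
The set is empty and remains empty for the remaining 3 symbols.
The final set ∅ contains no accepting state.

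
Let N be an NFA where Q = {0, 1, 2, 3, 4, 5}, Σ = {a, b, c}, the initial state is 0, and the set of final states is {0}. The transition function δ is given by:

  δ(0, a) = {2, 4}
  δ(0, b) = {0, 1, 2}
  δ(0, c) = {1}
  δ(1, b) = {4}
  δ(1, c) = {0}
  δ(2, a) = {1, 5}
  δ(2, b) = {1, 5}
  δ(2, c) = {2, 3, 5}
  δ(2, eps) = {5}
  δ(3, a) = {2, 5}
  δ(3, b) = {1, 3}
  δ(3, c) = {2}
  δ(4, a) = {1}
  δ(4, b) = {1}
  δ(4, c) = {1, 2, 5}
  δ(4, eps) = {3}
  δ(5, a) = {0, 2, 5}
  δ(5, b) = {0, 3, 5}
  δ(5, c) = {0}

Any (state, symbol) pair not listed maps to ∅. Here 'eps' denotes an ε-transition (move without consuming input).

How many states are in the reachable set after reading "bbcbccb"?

Start in {0}.
Read 'b': {0} → {0, 1, 2, 5}.
Read 'b': {0, 1, 2, 5} → {0, 1, 2, 3, 4, 5}.
Read 'c': {0, 1, 2, 3, 4, 5} → {0, 1, 2, 3, 5}.
Read 'b': {0, 1, 2, 3, 5} → {0, 1, 2, 3, 4, 5}.
Read 'c': {0, 1, 2, 3, 4, 5} → {0, 1, 2, 3, 5}.
Read 'c': {0, 1, 2, 3, 5} → {0, 1, 2, 3, 5}.
Read 'b': {0, 1, 2, 3, 5} → {0, 1, 2, 3, 4, 5}.
That set has 6 states.

6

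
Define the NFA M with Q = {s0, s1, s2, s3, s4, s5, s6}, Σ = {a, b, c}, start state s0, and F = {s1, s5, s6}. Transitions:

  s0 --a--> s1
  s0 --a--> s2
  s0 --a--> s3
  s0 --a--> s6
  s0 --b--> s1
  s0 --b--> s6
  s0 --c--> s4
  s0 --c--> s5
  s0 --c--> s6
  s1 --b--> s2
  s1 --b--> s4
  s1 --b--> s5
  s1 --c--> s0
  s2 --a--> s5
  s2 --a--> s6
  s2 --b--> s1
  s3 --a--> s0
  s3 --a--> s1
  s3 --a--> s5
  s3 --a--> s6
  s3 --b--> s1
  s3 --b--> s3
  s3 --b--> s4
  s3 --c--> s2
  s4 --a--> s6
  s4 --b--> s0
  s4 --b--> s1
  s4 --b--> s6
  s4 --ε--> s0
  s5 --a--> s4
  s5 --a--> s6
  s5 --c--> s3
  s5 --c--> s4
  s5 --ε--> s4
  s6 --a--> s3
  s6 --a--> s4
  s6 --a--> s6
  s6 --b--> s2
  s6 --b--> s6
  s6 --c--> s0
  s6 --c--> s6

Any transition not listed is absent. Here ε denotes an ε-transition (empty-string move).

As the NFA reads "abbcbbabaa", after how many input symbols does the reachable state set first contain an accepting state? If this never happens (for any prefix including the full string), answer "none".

Start in {s0}.
Read 'a': s0→{s1, s2, s3, s6}; now {s1, s2, s3, s6}.
None of the earlier sets intersect F, but {s1, s2, s3, s6} does.

1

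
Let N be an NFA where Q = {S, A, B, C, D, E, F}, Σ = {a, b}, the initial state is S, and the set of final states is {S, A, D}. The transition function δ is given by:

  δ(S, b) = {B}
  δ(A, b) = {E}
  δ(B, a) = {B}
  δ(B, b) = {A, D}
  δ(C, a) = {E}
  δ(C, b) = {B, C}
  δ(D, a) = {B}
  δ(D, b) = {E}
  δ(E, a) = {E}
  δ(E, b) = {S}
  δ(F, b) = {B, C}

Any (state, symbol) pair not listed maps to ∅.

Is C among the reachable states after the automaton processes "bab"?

Start in {S}.
Read 'b': S→{B}; now {B}.
Read 'a': B→{B}; now {B}.
Read 'b': B→{A, D}; now {A, D}.
State C is not in {A, D}.

No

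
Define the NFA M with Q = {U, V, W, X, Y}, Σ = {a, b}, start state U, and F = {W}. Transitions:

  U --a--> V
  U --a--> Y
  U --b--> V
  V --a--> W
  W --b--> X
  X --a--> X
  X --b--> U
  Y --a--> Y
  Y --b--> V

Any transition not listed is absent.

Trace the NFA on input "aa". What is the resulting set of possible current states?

Start in {U}.
Read 'a': {U} → {V, Y}.
Read 'a': {V, Y} → {W, Y}.

{W, Y}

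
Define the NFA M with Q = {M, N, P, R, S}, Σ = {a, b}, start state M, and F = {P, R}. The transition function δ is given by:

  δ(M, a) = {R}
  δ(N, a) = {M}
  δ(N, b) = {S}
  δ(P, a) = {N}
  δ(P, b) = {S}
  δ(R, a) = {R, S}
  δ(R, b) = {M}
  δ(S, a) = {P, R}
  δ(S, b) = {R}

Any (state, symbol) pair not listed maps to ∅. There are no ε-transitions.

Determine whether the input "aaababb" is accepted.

Start in {M}.
Read 'a': {M} → {R}.
Read 'a': {R} → {R, S}.
Read 'a': {R, S} → {P, R, S}.
Read 'b': {P, R, S} → {M, R, S}.
Read 'a': {M, R, S} → {P, R, S}.
Read 'b': {P, R, S} → {M, R, S}.
Read 'b': {M, R, S} → {M, R}.
The final set {M, R} contains the accepting state R.

Yes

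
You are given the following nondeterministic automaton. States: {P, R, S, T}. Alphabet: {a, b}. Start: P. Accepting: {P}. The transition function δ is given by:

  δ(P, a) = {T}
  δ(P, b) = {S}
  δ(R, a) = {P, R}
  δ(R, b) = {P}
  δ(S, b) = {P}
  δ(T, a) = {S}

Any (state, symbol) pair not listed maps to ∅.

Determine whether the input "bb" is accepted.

Start in {P}.
Read 'b': {P} → {S}.
Read 'b': {S} → {P}.
The final set {P} contains the accepting state P.

Yes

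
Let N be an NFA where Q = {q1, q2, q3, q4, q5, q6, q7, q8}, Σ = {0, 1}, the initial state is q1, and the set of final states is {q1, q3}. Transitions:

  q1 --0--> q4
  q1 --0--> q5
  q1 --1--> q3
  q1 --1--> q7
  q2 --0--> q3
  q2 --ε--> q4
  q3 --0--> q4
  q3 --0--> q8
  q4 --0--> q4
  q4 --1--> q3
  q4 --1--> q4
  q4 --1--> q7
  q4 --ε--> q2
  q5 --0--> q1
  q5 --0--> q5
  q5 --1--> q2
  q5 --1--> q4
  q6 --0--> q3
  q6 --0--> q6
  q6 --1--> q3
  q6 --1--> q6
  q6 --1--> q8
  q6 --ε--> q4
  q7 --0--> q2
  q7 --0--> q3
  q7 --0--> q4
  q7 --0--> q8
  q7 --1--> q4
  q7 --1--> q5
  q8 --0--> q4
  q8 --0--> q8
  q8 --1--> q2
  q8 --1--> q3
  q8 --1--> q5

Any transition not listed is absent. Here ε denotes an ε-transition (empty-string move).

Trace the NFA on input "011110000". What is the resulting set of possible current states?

Start in {q1}.
Read '0': {q1} → {q2, q4, q5}.
Read '1': {q2, q4, q5} → {q2, q3, q4, q7}.
Read '1': {q2, q3, q4, q7} → {q2, q3, q4, q5, q7}.
Read '1': {q2, q3, q4, q5, q7} → {q2, q3, q4, q5, q7}.
Read '1': {q2, q3, q4, q5, q7} → {q2, q3, q4, q5, q7}.
Read '0': {q2, q3, q4, q5, q7} → {q1, q2, q3, q4, q5, q8}.
Read '0': {q1, q2, q3, q4, q5, q8} → {q1, q2, q3, q4, q5, q8}.
Read '0': {q1, q2, q3, q4, q5, q8} → {q1, q2, q3, q4, q5, q8}.
Read '0': {q1, q2, q3, q4, q5, q8} → {q1, q2, q3, q4, q5, q8}.

{q1, q2, q3, q4, q5, q8}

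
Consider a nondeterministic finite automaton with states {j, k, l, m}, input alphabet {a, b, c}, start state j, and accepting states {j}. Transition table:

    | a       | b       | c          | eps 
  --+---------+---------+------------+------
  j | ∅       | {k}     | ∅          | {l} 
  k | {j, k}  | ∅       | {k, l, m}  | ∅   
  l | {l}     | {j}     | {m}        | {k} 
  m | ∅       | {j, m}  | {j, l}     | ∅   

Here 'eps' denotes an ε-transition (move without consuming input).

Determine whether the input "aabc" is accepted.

No

Start: ε-closure({j}) = {j, k, l}.
Read 'a': {j, k, l} → {j, k, l}.
Read 'a': {j, k, l} → {j, k, l}.
Read 'b': {j, k, l} → {j, k, l}.
Read 'c': {j, k, l} → {k, l, m}.
The final set {k, l, m} contains no accepting state.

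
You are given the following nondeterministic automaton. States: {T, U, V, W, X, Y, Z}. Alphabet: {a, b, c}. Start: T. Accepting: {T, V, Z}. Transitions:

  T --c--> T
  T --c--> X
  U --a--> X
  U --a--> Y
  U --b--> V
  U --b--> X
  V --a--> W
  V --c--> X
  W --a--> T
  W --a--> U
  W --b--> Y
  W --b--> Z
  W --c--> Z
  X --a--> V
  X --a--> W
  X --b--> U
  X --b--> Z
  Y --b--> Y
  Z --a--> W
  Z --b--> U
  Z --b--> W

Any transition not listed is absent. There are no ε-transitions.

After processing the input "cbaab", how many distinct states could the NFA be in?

4

Start in {T}.
Read 'c': T→{T, X}; now {T, X}.
Read 'b': T→∅, X→{U, Z}; now {U, Z}.
Read 'a': U→{X, Y}, Z→{W}; now {W, X, Y}.
Read 'a': W→{T, U}, X→{V, W}, Y→∅; now {T, U, V, W}.
Read 'b': T→∅, U→{V, X}, V→∅, W→{Y, Z}; now {V, X, Y, Z}.
That set has 4 states.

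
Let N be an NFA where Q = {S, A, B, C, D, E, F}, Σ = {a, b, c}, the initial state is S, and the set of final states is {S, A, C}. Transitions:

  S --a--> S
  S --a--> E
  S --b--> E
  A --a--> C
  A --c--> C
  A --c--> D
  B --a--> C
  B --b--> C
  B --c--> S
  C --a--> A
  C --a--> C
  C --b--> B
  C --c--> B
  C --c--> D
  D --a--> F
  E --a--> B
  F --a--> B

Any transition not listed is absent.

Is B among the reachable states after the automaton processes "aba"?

Yes

Start in {S}.
Read 'a': {S} → {S, E}.
Read 'b': {S, E} → {E}.
Read 'a': {E} → {B}.
State B is in {B}.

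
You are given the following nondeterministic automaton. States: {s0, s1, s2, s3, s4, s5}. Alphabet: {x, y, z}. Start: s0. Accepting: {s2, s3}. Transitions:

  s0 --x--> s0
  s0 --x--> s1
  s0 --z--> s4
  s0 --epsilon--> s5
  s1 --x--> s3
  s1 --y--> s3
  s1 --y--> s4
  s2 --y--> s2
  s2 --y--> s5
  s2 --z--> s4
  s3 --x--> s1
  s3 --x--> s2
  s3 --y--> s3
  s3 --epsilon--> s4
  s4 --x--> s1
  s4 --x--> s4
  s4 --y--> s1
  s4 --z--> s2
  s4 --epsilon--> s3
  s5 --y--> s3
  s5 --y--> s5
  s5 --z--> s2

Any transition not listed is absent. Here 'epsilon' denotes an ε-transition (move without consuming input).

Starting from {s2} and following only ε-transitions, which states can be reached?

Begin with {s2}.
No ε-moves leave this set, so the closure equals the set itself.

{s2}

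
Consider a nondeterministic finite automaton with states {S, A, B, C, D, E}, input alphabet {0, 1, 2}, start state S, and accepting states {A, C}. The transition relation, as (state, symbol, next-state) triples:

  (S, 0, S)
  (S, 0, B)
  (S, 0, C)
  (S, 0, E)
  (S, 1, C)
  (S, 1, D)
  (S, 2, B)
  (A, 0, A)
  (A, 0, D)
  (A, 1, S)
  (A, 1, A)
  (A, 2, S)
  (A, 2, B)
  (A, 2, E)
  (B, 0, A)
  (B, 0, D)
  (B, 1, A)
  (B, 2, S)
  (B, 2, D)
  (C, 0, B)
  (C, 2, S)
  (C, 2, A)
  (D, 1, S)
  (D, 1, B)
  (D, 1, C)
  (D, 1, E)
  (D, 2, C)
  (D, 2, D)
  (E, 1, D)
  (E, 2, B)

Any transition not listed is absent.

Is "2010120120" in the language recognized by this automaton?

Yes

Start in {S}.
Read '2': {S} → {B}.
Read '0': {B} → {A, D}.
Read '1': {A, D} → {S, A, B, C, E}.
Read '0': {S, A, B, C, E} → {S, A, B, C, D, E}.
Read '1': {S, A, B, C, D, E} → {S, A, B, C, D, E}.
Read '2': {S, A, B, C, D, E} → {S, A, B, C, D, E}.
Read '0': {S, A, B, C, D, E} → {S, A, B, C, D, E}.
Read '1': {S, A, B, C, D, E} → {S, A, B, C, D, E}.
Read '2': {S, A, B, C, D, E} → {S, A, B, C, D, E}.
Read '0': {S, A, B, C, D, E} → {S, A, B, C, D, E}.
The final set {S, A, B, C, D, E} contains the accepting states A, C.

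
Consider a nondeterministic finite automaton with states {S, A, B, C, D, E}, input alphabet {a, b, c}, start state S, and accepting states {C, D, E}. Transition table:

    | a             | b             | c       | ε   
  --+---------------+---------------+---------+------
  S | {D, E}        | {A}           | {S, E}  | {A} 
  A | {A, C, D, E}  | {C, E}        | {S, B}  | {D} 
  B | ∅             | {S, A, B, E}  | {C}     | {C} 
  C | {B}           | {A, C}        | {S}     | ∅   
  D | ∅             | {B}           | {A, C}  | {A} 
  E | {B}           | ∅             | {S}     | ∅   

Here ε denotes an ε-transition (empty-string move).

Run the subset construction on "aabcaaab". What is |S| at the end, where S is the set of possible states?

6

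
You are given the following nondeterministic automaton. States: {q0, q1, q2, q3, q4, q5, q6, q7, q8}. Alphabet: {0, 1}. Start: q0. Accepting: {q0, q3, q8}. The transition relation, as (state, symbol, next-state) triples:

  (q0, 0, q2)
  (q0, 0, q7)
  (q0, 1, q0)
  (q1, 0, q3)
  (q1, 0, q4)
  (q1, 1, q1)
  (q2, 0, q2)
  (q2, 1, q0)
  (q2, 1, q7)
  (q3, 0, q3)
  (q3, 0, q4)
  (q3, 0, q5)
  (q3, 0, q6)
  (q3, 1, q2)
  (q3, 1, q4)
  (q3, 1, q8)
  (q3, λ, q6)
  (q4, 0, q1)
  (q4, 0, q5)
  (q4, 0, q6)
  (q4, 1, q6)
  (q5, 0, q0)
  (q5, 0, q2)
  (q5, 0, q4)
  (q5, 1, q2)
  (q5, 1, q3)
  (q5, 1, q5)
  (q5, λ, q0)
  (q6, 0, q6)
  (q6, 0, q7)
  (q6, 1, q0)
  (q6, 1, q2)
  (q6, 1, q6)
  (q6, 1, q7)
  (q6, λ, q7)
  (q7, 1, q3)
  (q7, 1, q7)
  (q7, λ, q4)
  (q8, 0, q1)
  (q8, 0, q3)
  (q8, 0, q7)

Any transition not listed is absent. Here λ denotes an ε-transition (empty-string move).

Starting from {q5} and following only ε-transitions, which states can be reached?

Begin with {q5}.
ε-move q5 → q0; add q0.

{q0, q5}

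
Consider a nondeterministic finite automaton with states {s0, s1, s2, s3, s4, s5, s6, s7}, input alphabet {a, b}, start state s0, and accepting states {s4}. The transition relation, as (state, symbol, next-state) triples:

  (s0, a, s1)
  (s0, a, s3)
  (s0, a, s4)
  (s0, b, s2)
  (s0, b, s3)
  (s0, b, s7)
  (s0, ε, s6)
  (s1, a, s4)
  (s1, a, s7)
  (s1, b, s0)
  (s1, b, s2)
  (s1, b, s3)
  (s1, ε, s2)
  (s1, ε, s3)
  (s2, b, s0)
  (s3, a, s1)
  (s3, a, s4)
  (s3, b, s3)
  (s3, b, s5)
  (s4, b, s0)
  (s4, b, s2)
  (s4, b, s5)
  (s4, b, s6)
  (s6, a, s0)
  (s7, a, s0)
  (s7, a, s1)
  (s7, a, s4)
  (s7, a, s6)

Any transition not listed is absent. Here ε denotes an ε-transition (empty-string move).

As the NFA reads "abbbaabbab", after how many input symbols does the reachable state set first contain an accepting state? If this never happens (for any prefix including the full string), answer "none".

Start: ε-closure({s0}) = {s0, s6}.
Read 'a': {s0, s6} → {s0, s1, s2, s3, s4, s6}.
None of the earlier sets intersect F, but {s0, s1, s2, s3, s4, s6} does.

1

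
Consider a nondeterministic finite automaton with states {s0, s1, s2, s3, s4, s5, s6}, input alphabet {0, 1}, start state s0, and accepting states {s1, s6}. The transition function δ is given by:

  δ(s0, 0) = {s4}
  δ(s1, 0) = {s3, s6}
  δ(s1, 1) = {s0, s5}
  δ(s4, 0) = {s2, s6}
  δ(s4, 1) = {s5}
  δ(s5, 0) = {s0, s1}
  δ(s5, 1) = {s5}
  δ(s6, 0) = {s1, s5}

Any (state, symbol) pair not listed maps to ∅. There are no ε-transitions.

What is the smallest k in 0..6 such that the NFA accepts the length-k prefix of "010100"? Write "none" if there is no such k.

3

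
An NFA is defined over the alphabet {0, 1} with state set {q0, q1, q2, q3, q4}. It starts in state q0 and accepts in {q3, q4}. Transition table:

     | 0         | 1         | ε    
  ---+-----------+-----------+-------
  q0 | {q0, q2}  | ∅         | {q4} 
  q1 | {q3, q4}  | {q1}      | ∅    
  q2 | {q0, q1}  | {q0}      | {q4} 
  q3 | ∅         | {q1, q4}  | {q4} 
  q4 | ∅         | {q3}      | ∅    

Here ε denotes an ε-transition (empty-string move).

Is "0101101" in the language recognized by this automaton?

Start: ε-closure({q0}) = {q0, q4}.
Read '0': q0→{q0, q2}, q4→∅; union {q0, q2}; ε-closure = {q0, q2, q4}.
Read '1': q0→∅, q2→{q0}, q4→{q3}; union {q0, q3}; ε-closure = {q0, q3, q4}.
Read '0': q0→{q0, q2}, q3→∅, q4→∅; union {q0, q2}; ε-closure = {q0, q2, q4}.
Read '1': q0→∅, q2→{q0}, q4→{q3}; union {q0, q3}; ε-closure = {q0, q3, q4}.
Read '1': q0→∅, q3→{q1, q4}, q4→{q3}; now {q1, q3, q4}.
Read '0': q1→{q3, q4}, q3→∅, q4→∅; now {q3, q4}.
Read '1': q3→{q1, q4}, q4→{q3}; now {q1, q3, q4}.
The final set {q1, q3, q4} contains the accepting states q3, q4.

Yes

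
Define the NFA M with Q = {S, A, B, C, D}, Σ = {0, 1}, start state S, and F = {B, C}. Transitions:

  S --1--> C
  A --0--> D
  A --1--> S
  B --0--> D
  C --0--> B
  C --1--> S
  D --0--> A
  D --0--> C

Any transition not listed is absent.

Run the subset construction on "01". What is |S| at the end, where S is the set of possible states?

0

Start in {S}.
Read '0': {S} → ∅.
The set is empty and remains empty for the remaining 1 symbol.
That set has 0 states.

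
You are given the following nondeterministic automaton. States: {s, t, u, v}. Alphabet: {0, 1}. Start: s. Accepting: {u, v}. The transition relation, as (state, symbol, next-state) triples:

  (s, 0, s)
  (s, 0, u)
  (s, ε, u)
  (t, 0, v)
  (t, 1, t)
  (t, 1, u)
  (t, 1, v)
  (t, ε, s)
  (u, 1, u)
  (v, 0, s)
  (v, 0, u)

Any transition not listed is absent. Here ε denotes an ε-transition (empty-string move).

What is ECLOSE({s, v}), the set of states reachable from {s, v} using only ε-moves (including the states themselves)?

Begin with {s, v}.
ε-move s → u; add u.

{s, u, v}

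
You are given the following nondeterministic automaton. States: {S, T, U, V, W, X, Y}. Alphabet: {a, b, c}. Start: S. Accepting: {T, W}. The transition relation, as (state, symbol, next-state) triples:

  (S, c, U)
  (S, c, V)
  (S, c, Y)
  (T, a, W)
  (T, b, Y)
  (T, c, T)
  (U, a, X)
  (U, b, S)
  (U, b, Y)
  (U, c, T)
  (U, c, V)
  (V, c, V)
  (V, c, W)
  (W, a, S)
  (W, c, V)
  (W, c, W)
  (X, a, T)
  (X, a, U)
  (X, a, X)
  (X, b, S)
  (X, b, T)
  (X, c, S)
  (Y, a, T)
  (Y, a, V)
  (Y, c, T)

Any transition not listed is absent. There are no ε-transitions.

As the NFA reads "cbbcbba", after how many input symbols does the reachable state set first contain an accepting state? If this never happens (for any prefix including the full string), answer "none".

none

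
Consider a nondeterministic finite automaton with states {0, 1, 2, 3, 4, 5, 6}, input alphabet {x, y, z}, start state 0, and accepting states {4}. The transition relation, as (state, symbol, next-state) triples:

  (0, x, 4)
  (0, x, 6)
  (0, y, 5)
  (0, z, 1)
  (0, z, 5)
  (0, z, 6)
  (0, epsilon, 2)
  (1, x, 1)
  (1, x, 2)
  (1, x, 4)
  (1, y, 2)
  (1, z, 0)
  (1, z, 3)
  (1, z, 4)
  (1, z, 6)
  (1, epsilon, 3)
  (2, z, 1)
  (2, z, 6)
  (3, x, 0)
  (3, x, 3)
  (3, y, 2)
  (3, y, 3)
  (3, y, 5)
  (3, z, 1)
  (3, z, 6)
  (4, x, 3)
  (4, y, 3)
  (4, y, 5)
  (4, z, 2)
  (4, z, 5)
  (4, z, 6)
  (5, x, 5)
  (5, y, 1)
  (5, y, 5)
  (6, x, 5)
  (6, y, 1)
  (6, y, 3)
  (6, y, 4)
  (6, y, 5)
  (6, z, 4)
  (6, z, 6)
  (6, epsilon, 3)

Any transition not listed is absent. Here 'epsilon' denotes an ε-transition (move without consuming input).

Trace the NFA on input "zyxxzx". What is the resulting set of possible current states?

{0, 1, 2, 3, 4, 5, 6}

Start: ε-closure({0}) = {0, 2}.
Read 'z': {0, 2} → {1, 3, 5, 6}.
Read 'y': {1, 3, 5, 6} → {1, 2, 3, 4, 5}.
Read 'x': {1, 2, 3, 4, 5} → {0, 1, 2, 3, 4, 5}.
Read 'x': {0, 1, 2, 3, 4, 5} → {0, 1, 2, 3, 4, 5, 6}.
Read 'z': {0, 1, 2, 3, 4, 5, 6} → {0, 1, 2, 3, 4, 5, 6}.
Read 'x': {0, 1, 2, 3, 4, 5, 6} → {0, 1, 2, 3, 4, 5, 6}.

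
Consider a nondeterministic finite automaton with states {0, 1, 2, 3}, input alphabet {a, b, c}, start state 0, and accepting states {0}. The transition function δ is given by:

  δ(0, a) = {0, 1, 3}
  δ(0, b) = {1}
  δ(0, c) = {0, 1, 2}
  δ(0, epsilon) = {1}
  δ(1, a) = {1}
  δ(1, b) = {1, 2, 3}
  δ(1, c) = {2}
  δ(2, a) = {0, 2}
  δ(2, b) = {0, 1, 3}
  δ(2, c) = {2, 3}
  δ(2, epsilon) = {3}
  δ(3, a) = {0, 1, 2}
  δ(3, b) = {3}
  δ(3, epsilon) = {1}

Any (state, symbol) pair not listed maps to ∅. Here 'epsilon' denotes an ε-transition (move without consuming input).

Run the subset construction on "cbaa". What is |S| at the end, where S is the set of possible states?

4

Start: ε-closure({0}) = {0, 1}.
Read 'c': {0, 1} → {0, 1, 2, 3}.
Read 'b': {0, 1, 2, 3} → {0, 1, 2, 3}.
Read 'a': {0, 1, 2, 3} → {0, 1, 2, 3}.
Read 'a': {0, 1, 2, 3} → {0, 1, 2, 3}.
That set has 4 states.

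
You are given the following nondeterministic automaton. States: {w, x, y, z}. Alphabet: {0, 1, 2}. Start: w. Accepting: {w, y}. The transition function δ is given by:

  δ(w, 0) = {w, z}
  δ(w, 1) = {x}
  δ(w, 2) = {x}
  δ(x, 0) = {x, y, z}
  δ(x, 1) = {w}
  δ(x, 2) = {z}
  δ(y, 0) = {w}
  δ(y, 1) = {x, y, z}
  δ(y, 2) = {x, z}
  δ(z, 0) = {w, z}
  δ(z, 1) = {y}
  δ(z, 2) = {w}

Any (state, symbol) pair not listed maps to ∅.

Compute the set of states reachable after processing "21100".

{w, x, y, z}

Start in {w}.
Read '2': w→{x}; now {x}.
Read '1': x→{w}; now {w}.
Read '1': w→{x}; now {x}.
Read '0': x→{x, y, z}; now {x, y, z}.
Read '0': x→{x, y, z}, y→{w}, z→{w, z}; now {w, x, y, z}.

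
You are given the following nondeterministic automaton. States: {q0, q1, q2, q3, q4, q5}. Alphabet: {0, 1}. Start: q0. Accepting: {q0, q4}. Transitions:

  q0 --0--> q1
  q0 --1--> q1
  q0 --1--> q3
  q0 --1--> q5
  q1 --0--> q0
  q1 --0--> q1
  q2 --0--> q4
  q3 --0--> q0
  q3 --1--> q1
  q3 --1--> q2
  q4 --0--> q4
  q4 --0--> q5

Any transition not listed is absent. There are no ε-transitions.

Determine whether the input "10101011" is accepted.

Start in {q0}.
Read '1': {q0} → {q1, q3, q5}.
Read '0': {q1, q3, q5} → {q0, q1}.
Read '1': {q0, q1} → {q1, q3, q5}.
Read '0': {q1, q3, q5} → {q0, q1}.
Read '1': {q0, q1} → {q1, q3, q5}.
Read '0': {q1, q3, q5} → {q0, q1}.
Read '1': {q0, q1} → {q1, q3, q5}.
Read '1': {q1, q3, q5} → {q1, q2}.
The final set {q1, q2} contains no accepting state.

No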